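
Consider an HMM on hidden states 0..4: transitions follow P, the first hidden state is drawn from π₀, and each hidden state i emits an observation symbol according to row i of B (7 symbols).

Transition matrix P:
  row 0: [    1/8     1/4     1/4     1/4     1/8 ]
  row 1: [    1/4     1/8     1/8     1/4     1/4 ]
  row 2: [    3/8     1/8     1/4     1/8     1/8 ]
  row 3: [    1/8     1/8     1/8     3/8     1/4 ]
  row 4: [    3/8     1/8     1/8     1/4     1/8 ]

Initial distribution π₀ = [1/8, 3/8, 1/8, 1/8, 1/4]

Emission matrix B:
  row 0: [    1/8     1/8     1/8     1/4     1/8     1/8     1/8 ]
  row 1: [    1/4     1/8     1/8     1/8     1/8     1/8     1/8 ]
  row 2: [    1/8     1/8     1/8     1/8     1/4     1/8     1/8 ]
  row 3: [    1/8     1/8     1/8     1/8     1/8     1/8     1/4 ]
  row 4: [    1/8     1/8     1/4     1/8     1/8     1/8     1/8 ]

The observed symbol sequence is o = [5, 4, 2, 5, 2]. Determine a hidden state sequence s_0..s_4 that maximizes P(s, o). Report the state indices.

path = [1, 3, 3, 3, 4]

t=0: δ = [1.562e-02, 4.688e-02, 1.562e-02, 1.562e-02, 3.125e-02]  (obs o_0=5)
t=1: δ = [1.465e-03, 7.324e-04, 1.465e-03, 1.465e-03, 1.465e-03]  ψ = [1, 1, 1, 1, 1]  (obs o_1=4)
t=2: δ = [6.866e-05, 4.578e-05, 4.578e-05, 6.866e-05, 9.155e-05]  ψ = [2, 0, 0, 3, 3]  (obs o_2=2)
t=3: δ = [4.292e-06, 2.146e-06, 2.146e-06, 3.219e-06, 2.146e-06]  ψ = [4, 0, 0, 3, 3]  (obs o_3=5)
t=4: δ = [1.006e-07, 1.341e-07, 1.341e-07, 1.509e-07, 2.012e-07]  ψ = [2, 0, 0, 3, 3]  (obs o_4=2)
backtrack: best end state = 4; path = [1, 3, 3, 3, 4]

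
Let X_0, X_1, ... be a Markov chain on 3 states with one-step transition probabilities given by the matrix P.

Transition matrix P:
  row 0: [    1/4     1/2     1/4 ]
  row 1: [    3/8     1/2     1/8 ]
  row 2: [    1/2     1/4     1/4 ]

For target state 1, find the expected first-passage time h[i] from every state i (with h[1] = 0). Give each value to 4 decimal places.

h = [2.2857, 0.0000, 2.8571]

First-step conditioning: h[1] = 0; for i ≠ 1, h[i] = 1 + Σ_k P[i][k]·h[k].
  h[0] = 1 + 1/4·h[0] + 1/4·h[2]
  h[2] = 1 + 1/2·h[0] + 1/4·h[2]
Solving the 2×2 linear system over states ≠ 1 gives exactly h = [16/7, 0, 20/7] (h[1] = 0 is the target).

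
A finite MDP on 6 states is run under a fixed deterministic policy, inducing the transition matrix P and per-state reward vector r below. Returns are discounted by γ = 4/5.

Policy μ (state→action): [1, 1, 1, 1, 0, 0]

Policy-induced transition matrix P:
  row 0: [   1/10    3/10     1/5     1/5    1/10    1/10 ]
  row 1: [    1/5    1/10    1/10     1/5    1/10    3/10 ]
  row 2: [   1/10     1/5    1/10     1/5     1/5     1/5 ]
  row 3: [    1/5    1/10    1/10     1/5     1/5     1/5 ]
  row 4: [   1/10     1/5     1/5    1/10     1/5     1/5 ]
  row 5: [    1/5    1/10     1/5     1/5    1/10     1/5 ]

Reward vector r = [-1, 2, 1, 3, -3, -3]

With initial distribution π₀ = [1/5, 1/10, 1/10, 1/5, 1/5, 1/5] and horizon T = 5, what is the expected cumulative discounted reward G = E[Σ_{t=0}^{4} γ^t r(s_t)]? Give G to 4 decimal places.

G = -0.8806

t=0: π = [0.2000, 0.1000, 0.1000, 0.2000, 0.2000, 0.2000], E[r] = -0.5000, γ^t·E[r] = -0.500000, running G = -0.500000
t=1: π = [0.1500, 0.1700, 0.1600, 0.1800, 0.1500, 0.1900], E[r] = -0.1300, γ^t·E[r] = -0.104000, running G = -0.604000
t=2: π = [0.1540, 0.1610, 0.1490, 0.1850, 0.1490, 0.2020], E[r] = -0.1810, γ^t·E[r] = -0.115840, running G = -0.719840
t=3: π = [0.1548, 0.1606, 0.1505, 0.1851, 0.1483, 0.2007], E[r] = -0.1748, γ^t·E[r] = -0.089498, running G = -0.809338
t=4: π = [0.1546, 0.1608, 0.1504, 0.1852, 0.1484, 0.2006], E[r] = -0.1740, γ^t·E[r] = -0.071262, running G = -0.880600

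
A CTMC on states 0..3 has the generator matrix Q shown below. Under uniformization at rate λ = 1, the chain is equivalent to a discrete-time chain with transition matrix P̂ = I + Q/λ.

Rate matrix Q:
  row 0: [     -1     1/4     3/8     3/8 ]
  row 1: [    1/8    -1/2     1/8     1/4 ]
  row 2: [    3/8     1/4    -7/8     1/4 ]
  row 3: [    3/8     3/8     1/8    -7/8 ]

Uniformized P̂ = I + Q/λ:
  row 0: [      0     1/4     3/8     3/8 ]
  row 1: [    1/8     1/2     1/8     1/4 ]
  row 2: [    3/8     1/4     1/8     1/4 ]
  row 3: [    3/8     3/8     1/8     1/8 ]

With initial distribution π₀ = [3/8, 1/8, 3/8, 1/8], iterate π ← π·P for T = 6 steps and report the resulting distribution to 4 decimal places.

t=0: π = [0.3750, 0.1250, 0.3750, 0.1250]
t=1: π = [0.2031, 0.2969, 0.2188, 0.2813]
t=2: π = [0.2246, 0.3594, 0.1758, 0.2402]
t=3: π = [0.2009, 0.3699, 0.1812, 0.2480]
t=4: π = [0.2072, 0.3735, 0.1752, 0.2441]
t=5: π = [0.2039, 0.3739, 0.1768, 0.2454]
t=6: π = [0.2051, 0.3741, 0.1760, 0.2448]

π = [0.2051, 0.3741, 0.1760, 0.2448]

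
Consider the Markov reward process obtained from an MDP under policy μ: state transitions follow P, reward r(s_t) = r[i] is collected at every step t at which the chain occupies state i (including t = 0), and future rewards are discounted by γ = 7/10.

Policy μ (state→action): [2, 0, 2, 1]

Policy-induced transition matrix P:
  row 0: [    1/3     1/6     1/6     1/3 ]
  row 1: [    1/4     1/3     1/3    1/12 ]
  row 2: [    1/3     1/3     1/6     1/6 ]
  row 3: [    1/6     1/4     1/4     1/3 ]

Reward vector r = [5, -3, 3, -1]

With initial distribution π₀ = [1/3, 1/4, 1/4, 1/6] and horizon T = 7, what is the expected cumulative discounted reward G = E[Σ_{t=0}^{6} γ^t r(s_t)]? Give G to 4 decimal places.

t=0: π = [0.3333, 0.2500, 0.2500, 0.1667], E[r] = 1.5000, γ^t·E[r] = 1.500000, running G = 1.500000
t=1: π = [0.2847, 0.2639, 0.2222, 0.2292], E[r] = 1.0694, γ^t·E[r] = 0.748611, running G = 2.248611
t=2: π = [0.2731, 0.2668, 0.2297, 0.2303], E[r] = 1.0243, γ^t·E[r] = 0.501910, running G = 2.750521
t=3: π = [0.2727, 0.2686, 0.2303, 0.2283], E[r] = 1.0204, γ^t·E[r] = 0.349980, running G = 3.100501
t=4: π = [0.2729, 0.2689, 0.2305, 0.2278], E[r] = 1.0215, γ^t·E[r] = 0.245262, running G = 3.345764
t=5: π = [0.2730, 0.2689, 0.2305, 0.2277], E[r] = 1.0219, γ^t·E[r] = 0.171747, running G = 3.517510
t=6: π = [0.2730, 0.2689, 0.2305, 0.2277], E[r] = 1.0219, γ^t·E[r] = 0.120231, running G = 3.637741

G = 3.6377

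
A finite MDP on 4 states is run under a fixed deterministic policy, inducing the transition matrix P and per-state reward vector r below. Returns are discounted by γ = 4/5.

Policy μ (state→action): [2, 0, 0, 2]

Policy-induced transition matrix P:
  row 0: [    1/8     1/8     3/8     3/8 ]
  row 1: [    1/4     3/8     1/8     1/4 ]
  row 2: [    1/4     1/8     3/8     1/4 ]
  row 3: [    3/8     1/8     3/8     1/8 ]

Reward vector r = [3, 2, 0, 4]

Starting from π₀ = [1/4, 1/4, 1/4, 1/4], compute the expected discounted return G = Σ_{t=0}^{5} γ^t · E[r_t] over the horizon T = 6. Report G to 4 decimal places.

t=0: π = [0.2500, 0.2500, 0.2500, 0.2500], E[r] = 2.2500, γ^t·E[r] = 2.250000, running G = 2.250000
t=1: π = [0.2500, 0.1875, 0.3125, 0.2500], E[r] = 2.1250, γ^t·E[r] = 1.700000, running G = 3.950000
t=2: π = [0.2500, 0.1719, 0.3281, 0.2500], E[r] = 2.0938, γ^t·E[r] = 1.340000, running G = 5.290000
t=3: π = [0.2500, 0.1680, 0.3320, 0.2500], E[r] = 2.0859, γ^t·E[r] = 1.068000, running G = 6.358000
t=4: π = [0.2500, 0.1670, 0.3330, 0.2500], E[r] = 2.0840, γ^t·E[r] = 0.853600, running G = 7.211600
t=5: π = [0.2500, 0.1667, 0.3333, 0.2500], E[r] = 2.0835, γ^t·E[r] = 0.682720, running G = 7.894320

G = 7.8943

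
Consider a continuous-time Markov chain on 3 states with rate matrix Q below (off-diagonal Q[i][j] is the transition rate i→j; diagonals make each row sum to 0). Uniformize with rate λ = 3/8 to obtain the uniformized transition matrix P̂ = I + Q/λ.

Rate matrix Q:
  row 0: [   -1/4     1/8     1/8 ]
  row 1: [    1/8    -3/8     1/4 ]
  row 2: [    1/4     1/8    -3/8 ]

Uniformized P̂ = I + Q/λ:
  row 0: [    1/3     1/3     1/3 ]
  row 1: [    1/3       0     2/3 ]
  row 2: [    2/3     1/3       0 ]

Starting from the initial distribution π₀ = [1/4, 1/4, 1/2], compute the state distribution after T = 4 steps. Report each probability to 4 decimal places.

t=0: π = [0.2500, 0.2500, 0.5000]
t=1: π = [0.5000, 0.2500, 0.2500]
t=2: π = [0.4167, 0.2500, 0.3333]
t=3: π = [0.4444, 0.2500, 0.3056]
t=4: π = [0.4352, 0.2500, 0.3148]

π = [0.4352, 0.2500, 0.3148]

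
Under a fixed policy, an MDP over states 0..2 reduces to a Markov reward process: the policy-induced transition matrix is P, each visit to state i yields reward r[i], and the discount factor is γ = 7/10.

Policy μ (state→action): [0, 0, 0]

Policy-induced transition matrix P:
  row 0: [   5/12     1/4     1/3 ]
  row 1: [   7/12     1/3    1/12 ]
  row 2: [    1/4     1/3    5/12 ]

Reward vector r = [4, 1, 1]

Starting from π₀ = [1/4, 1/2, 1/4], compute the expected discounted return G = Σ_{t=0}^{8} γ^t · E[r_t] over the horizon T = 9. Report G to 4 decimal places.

t=0: π = [0.2500, 0.5000, 0.2500], E[r] = 1.7500, γ^t·E[r] = 1.750000, running G = 1.750000
t=1: π = [0.4583, 0.3125, 0.2292], E[r] = 2.3750, γ^t·E[r] = 1.662500, running G = 3.412500
t=2: π = [0.4306, 0.2951, 0.2743], E[r] = 2.2917, γ^t·E[r] = 1.122917, running G = 4.535417
t=3: π = [0.4201, 0.2975, 0.2824], E[r] = 2.2604, γ^t·E[r] = 0.775323, running G = 5.310740
t=4: π = [0.4192, 0.2983, 0.2825], E[r] = 2.2575, γ^t·E[r] = 0.542031, running G = 5.852771
t=5: π = [0.4193, 0.2984, 0.2823], E[r] = 2.2579, γ^t·E[r] = 0.379487, running G = 6.232258
t=6: π = [0.4194, 0.2984, 0.2823], E[r] = 2.2581, γ^t·E[r] = 0.265658, running G = 6.497915
t=7: π = [0.4194, 0.2984, 0.2823], E[r] = 2.2581, γ^t·E[r] = 0.185962, running G = 6.683877
t=8: π = [0.4194, 0.2984, 0.2823], E[r] = 2.2581, γ^t·E[r] = 0.130173, running G = 6.814050

G = 6.8140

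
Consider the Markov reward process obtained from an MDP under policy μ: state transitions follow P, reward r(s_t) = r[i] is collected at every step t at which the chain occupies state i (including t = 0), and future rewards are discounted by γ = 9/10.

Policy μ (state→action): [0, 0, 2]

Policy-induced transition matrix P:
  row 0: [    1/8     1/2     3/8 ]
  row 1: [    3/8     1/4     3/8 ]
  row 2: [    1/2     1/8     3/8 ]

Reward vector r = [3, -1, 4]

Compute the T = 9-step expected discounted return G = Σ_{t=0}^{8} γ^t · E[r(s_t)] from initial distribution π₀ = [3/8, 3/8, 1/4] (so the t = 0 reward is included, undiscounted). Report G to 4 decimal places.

t=0: π = [0.3750, 0.3750, 0.2500], E[r] = 1.7500, γ^t·E[r] = 1.750000, running G = 1.750000
t=1: π = [0.3125, 0.3125, 0.3750], E[r] = 2.1250, γ^t·E[r] = 1.912500, running G = 3.662500
t=2: π = [0.3438, 0.2813, 0.3750], E[r] = 2.2500, γ^t·E[r] = 1.822500, running G = 5.485000
t=3: π = [0.3359, 0.2891, 0.3750], E[r] = 2.2188, γ^t·E[r] = 1.617469, running G = 7.102469
t=4: π = [0.3379, 0.2871, 0.3750], E[r] = 2.2266, γ^t·E[r] = 1.460848, running G = 8.563316
t=5: π = [0.3374, 0.2876, 0.3750], E[r] = 2.2246, γ^t·E[r] = 1.313610, running G = 9.876926
t=6: π = [0.3375, 0.2875, 0.3750], E[r] = 2.2251, γ^t·E[r] = 1.182508, running G = 11.059434
t=7: π = [0.3375, 0.2875, 0.3750], E[r] = 2.2250, γ^t·E[r] = 1.064199, running G = 12.123633
t=8: π = [0.3375, 0.2875, 0.3750], E[r] = 2.2250, γ^t·E[r] = 0.957792, running G = 13.081425

G = 13.0814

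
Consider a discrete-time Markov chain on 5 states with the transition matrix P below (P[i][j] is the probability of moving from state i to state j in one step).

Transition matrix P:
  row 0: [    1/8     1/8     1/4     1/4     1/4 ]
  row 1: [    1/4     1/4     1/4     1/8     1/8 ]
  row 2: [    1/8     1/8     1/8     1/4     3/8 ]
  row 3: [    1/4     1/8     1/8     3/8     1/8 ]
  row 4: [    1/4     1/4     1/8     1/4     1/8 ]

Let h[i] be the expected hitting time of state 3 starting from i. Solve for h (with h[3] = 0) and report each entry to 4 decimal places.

First-step conditioning: h[3] = 0; for i ≠ 3, h[i] = 1 + Σ_k P[i][k]·h[k].
  h[0] = 1 + 1/8·h[0] + 1/8·h[1] + 1/4·h[2] + 1/4·h[4]
  h[1] = 1 + 1/4·h[0] + 1/4·h[1] + 1/4·h[2] + 1/8·h[4]
  h[2] = 1 + 1/8·h[0] + 1/8·h[1] + 1/8·h[2] + 3/8·h[4]
  h[4] = 1 + 1/4·h[0] + 1/4·h[1] + 1/8·h[2] + 1/8·h[4]
Solving the 4×4 linear system over states ≠ 3 gives exactly h = [583/133, 5, 584/133, 0, 592/133] (h[3] = 0 is the target).

h = [4.3835, 5.0000, 4.3910, 0.0000, 4.4511]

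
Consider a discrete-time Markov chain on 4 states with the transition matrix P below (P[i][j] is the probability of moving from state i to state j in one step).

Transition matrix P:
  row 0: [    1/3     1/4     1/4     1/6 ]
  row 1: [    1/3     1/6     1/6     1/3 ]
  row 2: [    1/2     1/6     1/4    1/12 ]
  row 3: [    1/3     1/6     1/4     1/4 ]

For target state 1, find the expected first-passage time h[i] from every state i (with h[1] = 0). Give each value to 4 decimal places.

h = [4.6316, 0.0000, 4.9825, 5.0526]

First-step conditioning: h[1] = 0; for i ≠ 1, h[i] = 1 + Σ_k P[i][k]·h[k].
  h[0] = 1 + 1/3·h[0] + 1/4·h[2] + 1/6·h[3]
  h[2] = 1 + 1/2·h[0] + 1/4·h[2] + 1/12·h[3]
  h[3] = 1 + 1/3·h[0] + 1/4·h[2] + 1/4·h[3]
Solving the 3×3 linear system over states ≠ 1 gives exactly h = [88/19, 0, 284/57, 96/19] (h[1] = 0 is the target).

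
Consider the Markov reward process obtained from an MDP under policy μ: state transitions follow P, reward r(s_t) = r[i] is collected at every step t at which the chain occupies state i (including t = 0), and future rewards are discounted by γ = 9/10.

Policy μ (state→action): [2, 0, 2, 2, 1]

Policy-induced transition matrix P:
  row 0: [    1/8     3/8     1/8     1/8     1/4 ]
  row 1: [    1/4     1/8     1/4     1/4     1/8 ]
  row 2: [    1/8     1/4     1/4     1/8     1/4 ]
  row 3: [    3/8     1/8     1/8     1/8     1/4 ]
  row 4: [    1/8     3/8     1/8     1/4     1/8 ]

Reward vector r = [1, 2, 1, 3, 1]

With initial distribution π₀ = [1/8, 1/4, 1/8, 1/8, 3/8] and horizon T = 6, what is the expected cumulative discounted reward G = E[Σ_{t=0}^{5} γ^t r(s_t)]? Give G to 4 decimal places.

G = 7.4712

t=0: π = [0.1250, 0.2500, 0.1250, 0.1250, 0.3750], E[r] = 1.5000, γ^t·E[r] = 1.500000, running G = 1.500000
t=1: π = [0.1875, 0.2656, 0.1719, 0.2031, 0.1719], E[r] = 1.6719, γ^t·E[r] = 1.504688, running G = 3.004688
t=2: π = [0.2090, 0.2363, 0.1797, 0.1797, 0.1953], E[r] = 1.5957, γ^t·E[r] = 1.292520, running G = 4.297207
t=3: π = [0.1995, 0.2485, 0.1770, 0.1790, 0.1960], E[r] = 1.6064, γ^t·E[r] = 1.171099, running G = 5.468306
t=4: π = [0.2008, 0.2460, 0.1782, 0.1806, 0.1944], E[r] = 1.6071, γ^t·E[r] = 1.054449, running G = 6.522755
t=5: π = [0.2009, 0.2461, 0.1780, 0.1801, 0.1949], E[r] = 1.6062, γ^t·E[r] = 0.948439, running G = 7.471194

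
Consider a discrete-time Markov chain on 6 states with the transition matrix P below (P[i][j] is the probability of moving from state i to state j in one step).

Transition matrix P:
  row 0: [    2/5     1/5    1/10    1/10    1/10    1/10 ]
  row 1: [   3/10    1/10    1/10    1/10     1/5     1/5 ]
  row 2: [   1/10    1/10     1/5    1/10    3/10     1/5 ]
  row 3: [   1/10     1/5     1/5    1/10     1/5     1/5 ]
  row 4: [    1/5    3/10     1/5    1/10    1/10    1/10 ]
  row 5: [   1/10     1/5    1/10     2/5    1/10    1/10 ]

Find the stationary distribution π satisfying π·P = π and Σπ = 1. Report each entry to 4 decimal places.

Balance equations π_j = Σ_i π_i·P[i][j]:
  π_0 = 2/5·π_0 + 3/10·π_1 + 1/10·π_2 + 1/10·π_3 + 1/5·π_4 + 1/10·π_5
  π_1 = 1/5·π_0 + 1/10·π_1 + 1/10·π_2 + 1/5·π_3 + 3/10·π_4 + 1/5·π_5
  π_2 = 1/10·π_0 + 1/10·π_1 + 1/5·π_2 + 1/5·π_3 + 1/5·π_4 + 1/10·π_5
  π_3 = 1/10·π_0 + 1/10·π_1 + 1/10·π_2 + 1/10·π_3 + 1/10·π_4 + 2/5·π_5
  π_4 = 1/10·π_0 + 1/5·π_1 + 3/10·π_2 + 1/5·π_3 + 1/10·π_4 + 1/10·π_5
  normalize: π_0 + π_1 + π_2 + π_3 + π_4 + π_5 = 1
Solving the linear system gives exactly π = [10127/46380, 11/60, 673/4638, 2229/15460, 2501/15460, 683/4638].

π = [0.2183, 0.1833, 0.1451, 0.1442, 0.1618, 0.1473]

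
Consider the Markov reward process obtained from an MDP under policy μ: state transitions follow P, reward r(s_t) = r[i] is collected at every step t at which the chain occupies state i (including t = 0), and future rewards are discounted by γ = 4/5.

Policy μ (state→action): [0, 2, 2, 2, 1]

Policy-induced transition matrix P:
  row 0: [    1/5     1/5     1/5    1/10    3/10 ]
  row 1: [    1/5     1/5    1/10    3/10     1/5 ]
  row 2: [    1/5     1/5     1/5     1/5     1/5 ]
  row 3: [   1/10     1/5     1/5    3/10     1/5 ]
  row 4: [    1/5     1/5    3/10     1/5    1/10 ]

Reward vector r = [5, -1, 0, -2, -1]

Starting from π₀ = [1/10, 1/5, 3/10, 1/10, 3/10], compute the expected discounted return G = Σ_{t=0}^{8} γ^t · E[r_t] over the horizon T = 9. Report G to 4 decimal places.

G = 0.0084

t=0: π = [0.1000, 0.2000, 0.3000, 0.1000, 0.3000], E[r] = -0.2000, γ^t·E[r] = -0.200000, running G = -0.200000
t=1: π = [0.1900, 0.2000, 0.2100, 0.2200, 0.1800], E[r] = 0.1300, γ^t·E[r] = 0.104000, running G = -0.096000
t=2: π = [0.1780, 0.2000, 0.1980, 0.2230, 0.2010], E[r] = 0.0430, γ^t·E[r] = 0.027520, running G = -0.068480
t=3: π = [0.1777, 0.2000, 0.2001, 0.2245, 0.1977], E[r] = 0.0418, γ^t·E[r] = 0.021402, running G = -0.047078
t=4: π = [0.1776, 0.2000, 0.1998, 0.2247, 0.1980], E[r] = 0.0404, γ^t·E[r] = 0.016544, running G = -0.030535
t=5: π = [0.1775, 0.2000, 0.1998, 0.2247, 0.1980], E[r] = 0.0403, γ^t·E[r] = 0.013199, running G = -0.017336
t=6: π = [0.1775, 0.2000, 0.1998, 0.2247, 0.1980], E[r] = 0.0402, γ^t·E[r] = 0.010551, running G = -0.006785
t=7: π = [0.1775, 0.2000, 0.1998, 0.2247, 0.1980], E[r] = 0.0402, γ^t·E[r] = 0.008440, running G = 0.001655
t=8: π = [0.1775, 0.2000, 0.1998, 0.2247, 0.1980], E[r] = 0.0402, γ^t·E[r] = 0.006752, running G = 0.008407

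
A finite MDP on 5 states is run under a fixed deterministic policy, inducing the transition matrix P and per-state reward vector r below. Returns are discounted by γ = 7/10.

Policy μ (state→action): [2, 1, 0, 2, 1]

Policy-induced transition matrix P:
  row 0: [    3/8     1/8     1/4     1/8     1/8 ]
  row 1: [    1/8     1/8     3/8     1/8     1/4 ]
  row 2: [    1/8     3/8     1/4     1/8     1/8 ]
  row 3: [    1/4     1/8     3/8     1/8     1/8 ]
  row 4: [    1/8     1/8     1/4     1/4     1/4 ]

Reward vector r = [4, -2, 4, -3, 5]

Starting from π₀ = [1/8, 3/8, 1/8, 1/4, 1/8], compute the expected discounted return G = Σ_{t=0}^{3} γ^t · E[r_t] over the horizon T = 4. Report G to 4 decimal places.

t=0: π = [0.1250, 0.3750, 0.1250, 0.2500, 0.1250], E[r] = 0.1250, γ^t·E[r] = 0.125000, running G = 0.125000
t=1: π = [0.1875, 0.1563, 0.3281, 0.1406, 0.1875], E[r] = 2.2656, γ^t·E[r] = 1.585938, running G = 1.710938
t=2: π = [0.1895, 0.2070, 0.2871, 0.1484, 0.1680], E[r] = 1.8867, γ^t·E[r] = 0.924492, running G = 2.635430
t=3: π = [0.1909, 0.1968, 0.2944, 0.1460, 0.1719], E[r] = 1.9692, γ^t·E[r] = 0.675449, running G = 3.310878

G = 3.3109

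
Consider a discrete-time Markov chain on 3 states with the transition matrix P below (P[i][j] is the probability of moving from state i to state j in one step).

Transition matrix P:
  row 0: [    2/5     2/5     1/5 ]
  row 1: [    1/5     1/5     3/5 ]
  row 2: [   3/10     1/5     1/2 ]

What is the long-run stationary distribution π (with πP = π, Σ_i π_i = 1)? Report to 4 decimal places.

π = [0.3043, 0.2609, 0.4348]

Balance equations π_j = Σ_i π_i·P[i][j]:
  π_0 = 2/5·π_0 + 1/5·π_1 + 3/10·π_2
  π_1 = 2/5·π_0 + 1/5·π_1 + 1/5·π_2
  normalize: π_0 + π_1 + π_2 = 1
Solving the linear system gives exactly π = [7/23, 6/23, 10/23].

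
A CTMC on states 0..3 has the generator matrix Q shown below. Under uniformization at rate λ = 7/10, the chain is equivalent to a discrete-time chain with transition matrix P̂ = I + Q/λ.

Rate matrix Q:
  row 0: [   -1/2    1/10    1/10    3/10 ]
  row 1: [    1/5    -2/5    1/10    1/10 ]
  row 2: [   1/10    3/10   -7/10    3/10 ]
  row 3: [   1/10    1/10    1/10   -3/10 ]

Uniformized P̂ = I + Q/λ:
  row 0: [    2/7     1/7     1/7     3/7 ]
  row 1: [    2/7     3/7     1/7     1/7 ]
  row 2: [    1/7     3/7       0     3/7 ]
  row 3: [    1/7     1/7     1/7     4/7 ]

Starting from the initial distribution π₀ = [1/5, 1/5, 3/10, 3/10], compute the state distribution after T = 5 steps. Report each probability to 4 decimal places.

π = [0.2084, 0.2501, 0.1250, 0.4164]

t=0: π = [0.2000, 0.2000, 0.3000, 0.3000]
t=1: π = [0.2000, 0.2857, 0.1000, 0.4143]
t=2: π = [0.2122, 0.2531, 0.1286, 0.4061]
t=3: π = [0.2093, 0.2519, 0.1245, 0.4143]
t=4: π = [0.2087, 0.2504, 0.1251, 0.4158]
t=5: π = [0.2084, 0.2501, 0.1250, 0.4164]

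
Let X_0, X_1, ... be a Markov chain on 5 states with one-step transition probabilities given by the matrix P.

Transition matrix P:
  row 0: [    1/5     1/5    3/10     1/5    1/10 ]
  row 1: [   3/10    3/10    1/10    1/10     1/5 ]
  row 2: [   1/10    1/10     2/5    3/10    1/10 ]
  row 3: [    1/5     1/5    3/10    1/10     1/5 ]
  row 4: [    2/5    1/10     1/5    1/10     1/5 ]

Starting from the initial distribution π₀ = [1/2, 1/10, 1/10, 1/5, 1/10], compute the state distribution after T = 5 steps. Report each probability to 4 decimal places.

t=0: π = [0.5000, 0.1000, 0.1000, 0.2000, 0.1000]
t=1: π = [0.2200, 0.1900, 0.2800, 0.1700, 0.1400]
t=2: π = [0.2190, 0.1770, 0.2760, 0.1780, 0.1500]
t=3: π = [0.2201, 0.1751, 0.2772, 0.1771, 0.1505]
t=4: π = [0.2199, 0.1747, 0.2777, 0.1775, 0.1503]
t=5: π = [0.2198, 0.1747, 0.2778, 0.1775, 0.1502]

π = [0.2198, 0.1747, 0.2778, 0.1775, 0.1502]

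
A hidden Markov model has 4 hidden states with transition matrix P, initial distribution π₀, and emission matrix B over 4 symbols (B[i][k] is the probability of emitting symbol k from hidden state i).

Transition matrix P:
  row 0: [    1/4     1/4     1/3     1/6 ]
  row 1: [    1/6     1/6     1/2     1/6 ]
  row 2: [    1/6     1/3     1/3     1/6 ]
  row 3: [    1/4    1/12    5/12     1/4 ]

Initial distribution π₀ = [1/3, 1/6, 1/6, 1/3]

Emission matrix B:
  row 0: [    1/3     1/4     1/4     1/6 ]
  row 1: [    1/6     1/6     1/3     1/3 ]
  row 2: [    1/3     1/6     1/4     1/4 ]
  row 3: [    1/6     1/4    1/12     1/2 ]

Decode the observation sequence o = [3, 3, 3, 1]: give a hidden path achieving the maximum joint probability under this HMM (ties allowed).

t=0: δ = [5.556e-02, 5.556e-02, 4.167e-02, 1.667e-01]  (obs o_0=3)
t=1: δ = [6.944e-03, 4.630e-03, 1.736e-02, 2.083e-02]  ψ = [3, 0, 3, 3]  (obs o_1=3)
t=2: δ = [8.681e-04, 1.929e-03, 2.170e-03, 2.604e-03]  ψ = [3, 2, 3, 3]  (obs o_2=3)
t=3: δ = [1.628e-04, 1.206e-04, 1.808e-04, 1.628e-04]  ψ = [3, 2, 3, 3]  (obs o_3=1)
backtrack: best end state = 2; path = [3, 3, 3, 2]

path = [3, 3, 3, 2]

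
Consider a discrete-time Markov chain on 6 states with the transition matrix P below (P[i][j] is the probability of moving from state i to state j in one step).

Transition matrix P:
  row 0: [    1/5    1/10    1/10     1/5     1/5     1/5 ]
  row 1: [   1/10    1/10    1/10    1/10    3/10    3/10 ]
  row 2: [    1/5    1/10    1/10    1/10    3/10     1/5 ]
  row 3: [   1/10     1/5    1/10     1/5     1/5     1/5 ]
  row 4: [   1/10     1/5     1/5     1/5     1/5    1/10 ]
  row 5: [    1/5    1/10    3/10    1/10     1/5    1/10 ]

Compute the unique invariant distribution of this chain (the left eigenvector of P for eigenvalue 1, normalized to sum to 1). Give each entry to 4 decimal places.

π = [0.1479, 0.1383, 0.1577, 0.1531, 0.2296, 0.1735]

Balance equations π_j = Σ_i π_i·P[i][j]:
  π_0 = 1/5·π_0 + 1/10·π_1 + 1/5·π_2 + 1/10·π_3 + 1/10·π_4 + 1/5·π_5
  π_1 = 1/10·π_0 + 1/10·π_1 + 1/10·π_2 + 1/5·π_3 + 1/5·π_4 + 1/10·π_5
  π_2 = 1/10·π_0 + 1/10·π_1 + 1/10·π_2 + 1/10·π_3 + 1/5·π_4 + 3/10·π_5
  π_3 = 1/5·π_0 + 1/10·π_1 + 1/10·π_2 + 1/5·π_3 + 1/5·π_4 + 1/10·π_5
  π_4 = 1/5·π_0 + 3/10·π_1 + 3/10·π_2 + 1/5·π_3 + 1/5·π_4 + 1/5·π_5
  normalize: π_0 + π_1 + π_2 + π_3 + π_4 + π_5 = 1
Solving the linear system gives exactly π = [16150/109189, 15097/109189, 17215/109189, 16712/109189, 25069/109189, 18946/109189].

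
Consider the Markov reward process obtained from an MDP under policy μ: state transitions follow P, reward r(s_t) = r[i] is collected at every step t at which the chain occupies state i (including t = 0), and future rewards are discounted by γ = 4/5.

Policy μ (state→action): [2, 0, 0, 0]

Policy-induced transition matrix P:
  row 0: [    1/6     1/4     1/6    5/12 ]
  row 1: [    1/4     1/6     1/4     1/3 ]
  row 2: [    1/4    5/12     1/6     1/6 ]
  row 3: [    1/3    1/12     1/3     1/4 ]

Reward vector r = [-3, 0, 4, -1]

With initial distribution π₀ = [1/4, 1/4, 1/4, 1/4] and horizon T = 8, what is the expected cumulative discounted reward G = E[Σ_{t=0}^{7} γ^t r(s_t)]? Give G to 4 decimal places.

G = -0.3729

t=0: π = [0.2500, 0.2500, 0.2500, 0.2500], E[r] = 0.0000, γ^t·E[r] = 0.000000, running G = 0.000000
t=1: π = [0.2500, 0.2292, 0.2292, 0.2917], E[r] = -0.1250, γ^t·E[r] = -0.100000, running G = -0.100000
t=2: π = [0.2535, 0.2205, 0.2344, 0.2917], E[r] = -0.1146, γ^t·E[r] = -0.073333, running G = -0.173333
t=3: π = [0.2532, 0.2221, 0.2337, 0.2911], E[r] = -0.1160, γ^t·E[r] = -0.059407, running G = -0.232741
t=4: π = [0.2532, 0.2219, 0.2337, 0.2912], E[r] = -0.1160, γ^t·E[r] = -0.047496, running G = -0.280237
t=5: π = [0.2532, 0.2219, 0.2337, 0.2912], E[r] = -0.1159, γ^t·E[r] = -0.037990, running G = -0.318227
t=6: π = [0.2532, 0.2219, 0.2337, 0.2912], E[r] = -0.1159, γ^t·E[r] = -0.030394, running G = -0.348621
t=7: π = [0.2532, 0.2219, 0.2337, 0.2912], E[r] = -0.1159, γ^t·E[r] = -0.024315, running G = -0.372935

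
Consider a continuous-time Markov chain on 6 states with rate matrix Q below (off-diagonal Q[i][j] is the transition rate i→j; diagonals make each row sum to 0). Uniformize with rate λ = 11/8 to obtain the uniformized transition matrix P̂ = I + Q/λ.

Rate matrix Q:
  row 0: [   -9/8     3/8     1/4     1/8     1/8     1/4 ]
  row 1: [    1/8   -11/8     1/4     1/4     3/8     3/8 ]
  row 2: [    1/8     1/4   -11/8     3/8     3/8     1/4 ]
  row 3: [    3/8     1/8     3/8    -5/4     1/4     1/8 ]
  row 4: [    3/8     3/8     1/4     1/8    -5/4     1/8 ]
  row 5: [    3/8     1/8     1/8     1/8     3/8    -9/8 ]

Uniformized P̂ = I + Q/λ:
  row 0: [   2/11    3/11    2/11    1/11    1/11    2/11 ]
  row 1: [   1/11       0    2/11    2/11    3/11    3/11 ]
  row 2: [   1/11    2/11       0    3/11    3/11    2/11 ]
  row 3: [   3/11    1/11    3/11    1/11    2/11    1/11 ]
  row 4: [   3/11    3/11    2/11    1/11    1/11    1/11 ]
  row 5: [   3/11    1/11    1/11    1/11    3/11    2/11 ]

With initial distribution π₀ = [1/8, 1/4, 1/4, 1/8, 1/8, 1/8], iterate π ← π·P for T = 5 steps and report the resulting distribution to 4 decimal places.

t=0: π = [0.1250, 0.2500, 0.2500, 0.1250, 0.1250, 0.1250]
t=1: π = [0.1705, 0.1364, 0.1364, 0.1591, 0.2159, 0.1818]
t=2: π = [0.2076, 0.1612, 0.1550, 0.1281, 0.1880, 0.1601]
t=3: π = [0.1964, 0.1623, 0.1507, 0.1337, 0.1891, 0.1677]
t=4: π = [0.1980, 0.1600, 0.1513, 0.1331, 0.1905, 0.1672]
t=5: π = [0.1981, 0.1607, 0.1512, 0.1330, 0.1900, 0.1669]

π = [0.1981, 0.1607, 0.1512, 0.1330, 0.1900, 0.1669]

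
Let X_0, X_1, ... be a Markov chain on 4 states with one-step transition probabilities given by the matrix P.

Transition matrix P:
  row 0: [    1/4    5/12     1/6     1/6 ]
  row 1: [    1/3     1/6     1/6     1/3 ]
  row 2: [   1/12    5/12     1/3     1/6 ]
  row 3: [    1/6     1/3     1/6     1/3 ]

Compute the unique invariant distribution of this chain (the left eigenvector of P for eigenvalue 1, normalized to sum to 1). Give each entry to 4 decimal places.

π = [0.2211, 0.3158, 0.2000, 0.2632]

Balance equations π_j = Σ_i π_i·P[i][j]:
  π_0 = 1/4·π_0 + 1/3·π_1 + 1/12·π_2 + 1/6·π_3
  π_1 = 5/12·π_0 + 1/6·π_1 + 5/12·π_2 + 1/3·π_3
  π_2 = 1/6·π_0 + 1/6·π_1 + 1/3·π_2 + 1/6·π_3
  normalize: π_0 + π_1 + π_2 + π_3 = 1
Solving the linear system gives exactly π = [21/95, 6/19, 1/5, 5/19].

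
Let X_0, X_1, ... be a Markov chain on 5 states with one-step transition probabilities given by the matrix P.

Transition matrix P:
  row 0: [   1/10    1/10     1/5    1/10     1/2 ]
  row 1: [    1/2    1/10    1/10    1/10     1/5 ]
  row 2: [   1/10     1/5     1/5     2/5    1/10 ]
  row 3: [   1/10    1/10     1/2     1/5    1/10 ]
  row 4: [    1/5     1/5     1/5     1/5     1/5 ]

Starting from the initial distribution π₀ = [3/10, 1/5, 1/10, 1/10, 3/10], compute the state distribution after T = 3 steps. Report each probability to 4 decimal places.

π = [0.1817, 0.1462, 0.2473, 0.2143, 0.2105]

t=0: π = [0.3000, 0.2000, 0.1000, 0.1000, 0.3000]
t=1: π = [0.2100, 0.1400, 0.2100, 0.1700, 0.2700]
t=2: π = [0.1830, 0.1480, 0.2370, 0.2070, 0.2250]
t=3: π = [0.1817, 0.1462, 0.2473, 0.2143, 0.2105]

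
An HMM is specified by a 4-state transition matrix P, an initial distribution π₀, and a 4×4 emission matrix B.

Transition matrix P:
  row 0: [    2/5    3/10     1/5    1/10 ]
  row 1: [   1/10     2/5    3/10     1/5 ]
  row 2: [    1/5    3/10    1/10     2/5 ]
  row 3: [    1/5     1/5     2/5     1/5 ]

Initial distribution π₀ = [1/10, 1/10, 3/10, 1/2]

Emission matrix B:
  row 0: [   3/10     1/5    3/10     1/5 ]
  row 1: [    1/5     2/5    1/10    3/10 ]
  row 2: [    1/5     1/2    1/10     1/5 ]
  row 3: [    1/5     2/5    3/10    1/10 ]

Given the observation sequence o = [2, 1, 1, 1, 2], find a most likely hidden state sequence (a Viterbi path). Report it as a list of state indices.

t=0: δ = [3.000e-02, 1.000e-02, 3.000e-02, 1.500e-01]  (obs o_0=2)
t=1: δ = [6.000e-03, 1.200e-02, 3.000e-02, 1.200e-02]  ψ = [3, 3, 3, 3]  (obs o_1=1)
t=2: δ = [1.200e-03, 3.600e-03, 2.400e-03, 4.800e-03]  ψ = [2, 2, 3, 2]  (obs o_2=1)
t=3: δ = [1.920e-04, 5.760e-04, 9.600e-04, 3.840e-04]  ψ = [3, 1, 3, 2]  (obs o_3=1)
t=4: δ = [5.760e-05, 2.880e-05, 1.728e-05, 1.152e-04]  ψ = [2, 2, 1, 2]  (obs o_4=2)
backtrack: best end state = 3; path = [3, 2, 3, 2, 3]

path = [3, 2, 3, 2, 3]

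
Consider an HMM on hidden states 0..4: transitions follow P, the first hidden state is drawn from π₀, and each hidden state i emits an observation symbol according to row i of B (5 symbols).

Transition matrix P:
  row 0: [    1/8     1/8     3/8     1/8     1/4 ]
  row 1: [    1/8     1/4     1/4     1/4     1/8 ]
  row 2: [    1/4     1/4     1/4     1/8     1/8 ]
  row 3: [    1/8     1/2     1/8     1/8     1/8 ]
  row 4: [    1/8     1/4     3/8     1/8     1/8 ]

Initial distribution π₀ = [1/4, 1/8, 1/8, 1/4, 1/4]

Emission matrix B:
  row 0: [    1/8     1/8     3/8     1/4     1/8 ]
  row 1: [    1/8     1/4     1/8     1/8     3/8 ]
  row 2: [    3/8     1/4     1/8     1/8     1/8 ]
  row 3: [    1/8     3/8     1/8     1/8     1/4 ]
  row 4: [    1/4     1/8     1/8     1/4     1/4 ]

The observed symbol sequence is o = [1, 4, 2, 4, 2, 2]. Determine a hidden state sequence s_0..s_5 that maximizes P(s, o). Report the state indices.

path = [3, 1, 3, 1, 2, 0]

t=0: δ = [3.125e-02, 3.125e-02, 3.125e-02, 9.375e-02, 3.125e-02]  (obs o_0=1)
t=1: δ = [1.465e-03, 1.758e-02, 1.465e-03, 2.930e-03, 2.930e-03]  ψ = [3, 3, 0, 3, 3]  (obs o_1=4)
t=2: δ = [8.240e-04, 5.493e-04, 5.493e-04, 5.493e-04, 2.747e-04]  ψ = [1, 1, 1, 1, 1]  (obs o_2=2)
t=3: δ = [1.717e-05, 1.030e-04, 3.862e-05, 3.433e-05, 5.150e-05]  ψ = [2, 3, 0, 1, 0]  (obs o_3=4)
t=4: δ = [4.828e-06, 3.219e-06, 3.219e-06, 3.219e-06, 1.609e-06]  ψ = [1, 1, 1, 1, 1]  (obs o_4=2)
t=5: δ = [3.017e-07, 2.012e-07, 2.263e-07, 1.006e-07, 1.509e-07]  ψ = [2, 3, 0, 1, 0]  (obs o_5=2)
backtrack: best end state = 0; path = [3, 1, 3, 1, 2, 0]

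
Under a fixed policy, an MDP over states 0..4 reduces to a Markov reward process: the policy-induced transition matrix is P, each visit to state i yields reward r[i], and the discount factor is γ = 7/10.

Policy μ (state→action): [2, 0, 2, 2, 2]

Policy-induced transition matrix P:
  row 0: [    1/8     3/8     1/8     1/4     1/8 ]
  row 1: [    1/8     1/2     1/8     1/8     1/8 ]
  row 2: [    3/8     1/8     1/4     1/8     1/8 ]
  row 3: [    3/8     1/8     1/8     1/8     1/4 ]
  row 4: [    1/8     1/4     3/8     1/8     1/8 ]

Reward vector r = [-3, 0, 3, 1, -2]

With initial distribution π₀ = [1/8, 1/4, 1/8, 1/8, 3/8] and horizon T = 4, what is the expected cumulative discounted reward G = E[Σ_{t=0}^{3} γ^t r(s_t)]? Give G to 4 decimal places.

G = -0.8072

t=0: π = [0.1250, 0.2500, 0.1250, 0.1250, 0.3750], E[r] = -0.6250, γ^t·E[r] = -0.625000, running G = -0.625000
t=1: π = [0.1875, 0.2969, 0.2344, 0.1406, 0.1406], E[r] = 0.0000, γ^t·E[r] = 0.000000, running G = -0.625000
t=2: π = [0.2188, 0.3008, 0.1895, 0.1484, 0.1426], E[r] = -0.2246, γ^t·E[r] = -0.110059, running G = -0.735059
t=3: π = [0.2095, 0.3103, 0.1843, 0.1523, 0.1436], E[r] = -0.2102, γ^t·E[r] = -0.072100, running G = -0.807159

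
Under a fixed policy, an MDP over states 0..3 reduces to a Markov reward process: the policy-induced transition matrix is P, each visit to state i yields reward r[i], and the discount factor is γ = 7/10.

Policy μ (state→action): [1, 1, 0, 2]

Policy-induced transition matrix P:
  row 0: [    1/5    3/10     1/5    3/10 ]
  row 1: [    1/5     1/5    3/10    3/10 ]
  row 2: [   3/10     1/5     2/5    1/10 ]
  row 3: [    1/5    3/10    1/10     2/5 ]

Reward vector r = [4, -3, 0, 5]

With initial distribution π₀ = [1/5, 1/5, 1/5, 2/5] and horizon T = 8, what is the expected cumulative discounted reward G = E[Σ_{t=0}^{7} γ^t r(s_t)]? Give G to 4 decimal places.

G = 5.5532

t=0: π = [0.2000, 0.2000, 0.2000, 0.4000], E[r] = 2.2000, γ^t·E[r] = 2.200000, running G = 2.200000
t=1: π = [0.2200, 0.2600, 0.2200, 0.3000], E[r] = 1.6000, γ^t·E[r] = 1.120000, running G = 3.320000
t=2: π = [0.2220, 0.2520, 0.2400, 0.2860], E[r] = 1.5620, γ^t·E[r] = 0.765380, running G = 4.085380
t=3: π = [0.2240, 0.2508, 0.2446, 0.2806], E[r] = 1.5466, γ^t·E[r] = 0.530484, running G = 4.615864
t=4: π = [0.2245, 0.2505, 0.2459, 0.2791], E[r] = 1.5422, γ^t·E[r] = 0.370273, running G = 4.986136
t=5: π = [0.2246, 0.2504, 0.2463, 0.2787], E[r] = 1.5409, γ^t·E[r] = 0.258983, running G = 5.245120
t=6: π = [0.2246, 0.2503, 0.2464, 0.2786], E[r] = 1.5406, γ^t·E[r] = 0.181247, running G = 5.426367
t=7: π = [0.2246, 0.2503, 0.2465, 0.2786], E[r] = 1.5405, γ^t·E[r] = 0.126865, running G = 5.553232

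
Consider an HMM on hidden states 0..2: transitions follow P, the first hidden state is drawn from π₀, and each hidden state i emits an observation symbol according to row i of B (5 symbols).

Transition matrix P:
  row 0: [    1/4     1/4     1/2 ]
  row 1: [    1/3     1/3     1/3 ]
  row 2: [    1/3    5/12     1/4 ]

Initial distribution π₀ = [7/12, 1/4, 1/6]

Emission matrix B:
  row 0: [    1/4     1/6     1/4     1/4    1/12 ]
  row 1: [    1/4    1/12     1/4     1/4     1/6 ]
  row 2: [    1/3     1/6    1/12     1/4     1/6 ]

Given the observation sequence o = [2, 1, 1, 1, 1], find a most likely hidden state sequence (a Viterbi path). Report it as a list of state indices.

t=0: δ = [1.458e-01, 6.250e-02, 1.389e-02]  (obs o_0=2)
t=1: δ = [6.076e-03, 3.038e-03, 1.215e-02]  ψ = [0, 0, 0]  (obs o_1=1)
t=2: δ = [6.752e-04, 4.220e-04, 5.064e-04]  ψ = [2, 2, 0]  (obs o_2=1)
t=3: δ = [2.813e-05, 1.758e-05, 5.626e-05]  ψ = [0, 2, 0]  (obs o_3=1)
t=4: δ = [3.126e-06, 1.954e-06, 2.344e-06]  ψ = [2, 2, 0]  (obs o_4=1)
backtrack: best end state = 0; path = [0, 2, 0, 2, 0]

path = [0, 2, 0, 2, 0]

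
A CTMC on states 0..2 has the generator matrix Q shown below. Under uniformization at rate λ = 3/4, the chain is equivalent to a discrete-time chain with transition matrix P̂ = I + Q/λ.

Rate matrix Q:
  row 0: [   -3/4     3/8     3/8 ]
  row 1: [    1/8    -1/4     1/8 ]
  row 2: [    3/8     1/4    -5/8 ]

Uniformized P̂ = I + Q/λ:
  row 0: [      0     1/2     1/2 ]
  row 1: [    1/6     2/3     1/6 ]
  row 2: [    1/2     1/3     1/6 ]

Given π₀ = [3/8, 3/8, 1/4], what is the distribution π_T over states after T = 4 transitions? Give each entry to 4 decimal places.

π = [0.2140, 0.5512, 0.2348]

t=0: π = [0.3750, 0.3750, 0.2500]
t=1: π = [0.1875, 0.5208, 0.2917]
t=2: π = [0.2326, 0.5382, 0.2292]
t=3: π = [0.2043, 0.5515, 0.2442]
t=4: π = [0.2140, 0.5512, 0.2348]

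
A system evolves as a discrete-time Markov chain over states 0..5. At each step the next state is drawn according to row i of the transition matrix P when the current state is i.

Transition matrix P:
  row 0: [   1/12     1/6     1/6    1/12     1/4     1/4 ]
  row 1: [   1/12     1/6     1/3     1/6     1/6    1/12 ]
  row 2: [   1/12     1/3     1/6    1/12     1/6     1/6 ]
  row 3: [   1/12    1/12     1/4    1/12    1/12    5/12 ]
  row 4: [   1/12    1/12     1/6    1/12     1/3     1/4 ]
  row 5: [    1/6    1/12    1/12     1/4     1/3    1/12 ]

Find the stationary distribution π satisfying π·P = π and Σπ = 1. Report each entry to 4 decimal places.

Balance equations π_j = Σ_i π_i·P[i][j]:
  π_0 = 1/12·π_0 + 1/12·π_1 + 1/12·π_2 + 1/12·π_3 + 1/12·π_4 + 1/6·π_5
  π_1 = 1/6·π_0 + 1/6·π_1 + 1/3·π_2 + 1/12·π_3 + 1/12·π_4 + 1/12·π_5
  π_2 = 1/6·π_0 + 1/3·π_1 + 1/6·π_2 + 1/4·π_3 + 1/6·π_4 + 1/12·π_5
  π_3 = 1/12·π_0 + 1/6·π_1 + 1/12·π_2 + 1/12·π_3 + 1/12·π_4 + 1/4·π_5
  π_4 = 1/4·π_0 + 1/6·π_1 + 1/6·π_2 + 1/12·π_3 + 1/3·π_4 + 1/3·π_5
  normalize: π_0 + π_1 + π_2 + π_3 + π_4 + π_5 = 1
Solving the linear system gives exactly π = [4907/49157, 7409/49157, 9145/49157, 6335/49157, 11634/49157, 9727/49157].

π = [0.0998, 0.1507, 0.1860, 0.1289, 0.2367, 0.1979]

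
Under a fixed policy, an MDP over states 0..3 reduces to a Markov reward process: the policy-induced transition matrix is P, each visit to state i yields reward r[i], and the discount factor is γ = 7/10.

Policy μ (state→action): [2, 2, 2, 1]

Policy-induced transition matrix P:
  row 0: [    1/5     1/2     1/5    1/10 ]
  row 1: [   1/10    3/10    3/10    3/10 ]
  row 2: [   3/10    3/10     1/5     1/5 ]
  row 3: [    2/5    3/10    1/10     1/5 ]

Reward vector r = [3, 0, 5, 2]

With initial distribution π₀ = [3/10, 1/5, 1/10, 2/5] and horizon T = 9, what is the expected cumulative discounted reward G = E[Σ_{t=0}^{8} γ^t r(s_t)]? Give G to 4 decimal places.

G = 6.9217

t=0: π = [0.3000, 0.2000, 0.1000, 0.4000], E[r] = 2.2000, γ^t·E[r] = 2.200000, running G = 2.200000
t=1: π = [0.2700, 0.3600, 0.1800, 0.1900], E[r] = 2.0900, γ^t·E[r] = 1.463000, running G = 3.663000
t=2: π = [0.2200, 0.3540, 0.2170, 0.2090], E[r] = 2.1630, γ^t·E[r] = 1.059870, running G = 4.722870
t=3: π = [0.2281, 0.3440, 0.2145, 0.2134], E[r] = 2.1836, γ^t·E[r] = 0.748975, running G = 5.471845
t=4: π = [0.2297, 0.3456, 0.2131, 0.2116], E[r] = 2.1777, γ^t·E[r] = 0.522859, running G = 5.994703
t=5: π = [0.2291, 0.3459, 0.2134, 0.2116], E[r] = 2.1774, γ^t·E[r] = 0.365952, running G = 6.360655
t=6: π = [0.2291, 0.3458, 0.2134, 0.2117], E[r] = 2.1777, γ^t·E[r] = 0.256210, running G = 6.616865
t=7: π = [0.2291, 0.3458, 0.2134, 0.2117], E[r] = 2.1777, γ^t·E[r] = 0.179344, running G = 6.796209
t=8: π = [0.2291, 0.3458, 0.2134, 0.2117], E[r] = 2.1777, γ^t·E[r] = 0.125540, running G = 6.921749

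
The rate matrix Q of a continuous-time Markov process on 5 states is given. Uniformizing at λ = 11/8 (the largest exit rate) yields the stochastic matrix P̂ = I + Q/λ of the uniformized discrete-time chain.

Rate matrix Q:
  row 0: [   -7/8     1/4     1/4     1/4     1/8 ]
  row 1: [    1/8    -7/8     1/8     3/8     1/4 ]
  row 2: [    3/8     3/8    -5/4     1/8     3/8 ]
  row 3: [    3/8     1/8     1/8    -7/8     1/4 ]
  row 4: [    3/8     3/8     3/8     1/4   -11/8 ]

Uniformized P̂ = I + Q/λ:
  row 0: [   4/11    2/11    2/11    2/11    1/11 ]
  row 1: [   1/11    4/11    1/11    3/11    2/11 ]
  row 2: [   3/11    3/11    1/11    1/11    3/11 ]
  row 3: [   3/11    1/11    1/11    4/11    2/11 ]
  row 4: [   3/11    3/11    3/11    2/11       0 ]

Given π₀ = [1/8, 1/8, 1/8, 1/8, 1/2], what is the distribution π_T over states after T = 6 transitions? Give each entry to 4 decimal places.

t=0: π = [0.1250, 0.1250, 0.1250, 0.1250, 0.5000]
t=1: π = [0.2614, 0.2500, 0.1932, 0.2045, 0.0909]
t=2: π = [0.2510, 0.2345, 0.1312, 0.2242, 0.1591]
t=3: π = [0.2529, 0.2305, 0.1427, 0.2320, 0.1420]
t=4: π = [0.2538, 0.2285, 0.1397, 0.2320, 0.1460]
t=5: π = [0.2543, 0.2282, 0.1405, 0.2321, 0.1449]
t=6: π = [0.2543, 0.2282, 0.1404, 0.2320, 0.1451]

π = [0.2543, 0.2282, 0.1404, 0.2320, 0.1451]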